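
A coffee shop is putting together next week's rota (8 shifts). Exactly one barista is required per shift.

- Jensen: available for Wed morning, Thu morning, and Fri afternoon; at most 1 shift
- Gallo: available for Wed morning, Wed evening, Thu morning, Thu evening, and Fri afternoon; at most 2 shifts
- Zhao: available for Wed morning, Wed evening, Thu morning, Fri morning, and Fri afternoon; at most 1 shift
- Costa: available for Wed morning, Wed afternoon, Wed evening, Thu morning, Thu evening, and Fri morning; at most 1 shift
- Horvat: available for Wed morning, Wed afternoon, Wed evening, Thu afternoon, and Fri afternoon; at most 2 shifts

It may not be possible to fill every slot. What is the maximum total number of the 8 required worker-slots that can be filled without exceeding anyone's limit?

Total capacity across all baristas is 1+2+1+1+2 = 7, and 8 slots are needed, so at most 7 can be filled.
An assignment achieving 7: Wed afternoon→Costa, Wed evening→Gallo, Thu morning→Jensen, Thu afternoon→Horvat, Thu evening→Gallo, Fri morning→Zhao, Fri afternoon→Horvat.
Loads: Jensen 1/1, Gallo 2/2, Zhao 1/1, Costa 1/1, Horvat 2/2.

7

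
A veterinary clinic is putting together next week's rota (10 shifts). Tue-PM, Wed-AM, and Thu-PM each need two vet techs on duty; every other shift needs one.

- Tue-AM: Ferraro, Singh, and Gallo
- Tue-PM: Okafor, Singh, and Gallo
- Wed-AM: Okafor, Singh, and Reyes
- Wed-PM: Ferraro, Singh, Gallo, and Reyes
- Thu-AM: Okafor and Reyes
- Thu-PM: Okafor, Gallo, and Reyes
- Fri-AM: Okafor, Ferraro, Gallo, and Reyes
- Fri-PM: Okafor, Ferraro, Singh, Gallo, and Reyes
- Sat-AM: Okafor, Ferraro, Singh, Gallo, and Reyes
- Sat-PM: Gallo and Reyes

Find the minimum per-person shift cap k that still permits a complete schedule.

3

With 5 vet techs and 13 worker-slots to fill, someone must work at least ⌈13/5⌉ = 3 shifts, so k ≥ 3.
k = 3 works: Tue-AM→Ferraro, Tue-PM→Okafor+Singh, Wed-AM→Okafor+Singh, Wed-PM→Ferraro, Thu-AM→Okafor, Thu-PM→Gallo+Reyes, Fri-AM→Ferraro, Fri-PM→Singh, Sat-AM→Gallo, Sat-PM→Gallo.
Loads: Okafor 3, Ferraro 3, Singh 3, Gallo 3, Reyes 1 — all ≤ 3.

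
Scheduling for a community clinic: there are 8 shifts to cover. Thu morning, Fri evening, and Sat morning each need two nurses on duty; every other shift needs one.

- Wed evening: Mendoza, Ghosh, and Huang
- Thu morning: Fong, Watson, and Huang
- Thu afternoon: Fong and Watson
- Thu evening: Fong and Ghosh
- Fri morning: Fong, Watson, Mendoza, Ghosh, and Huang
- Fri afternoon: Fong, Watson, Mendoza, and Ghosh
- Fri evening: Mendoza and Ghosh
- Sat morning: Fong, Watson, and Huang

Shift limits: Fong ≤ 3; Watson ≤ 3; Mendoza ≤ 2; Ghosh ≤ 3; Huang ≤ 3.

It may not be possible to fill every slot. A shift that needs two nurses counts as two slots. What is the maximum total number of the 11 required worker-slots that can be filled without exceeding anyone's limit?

11

Total capacity across all nurses is 3+3+2+3+3 = 14, and 11 slots are needed, so at most 11 can be filled.
An assignment achieving 11: Wed evening→Mendoza, Thu morning→Fong+Watson, Thu afternoon→Fong, Thu evening→Fong, Fri morning→Ghosh, Fri afternoon→Watson, Fri evening→Mendoza+Ghosh, Sat morning→Watson+Huang.
Loads: Fong 3/3, Watson 3/3, Mendoza 2/2, Ghosh 2/3, Huang 1/3.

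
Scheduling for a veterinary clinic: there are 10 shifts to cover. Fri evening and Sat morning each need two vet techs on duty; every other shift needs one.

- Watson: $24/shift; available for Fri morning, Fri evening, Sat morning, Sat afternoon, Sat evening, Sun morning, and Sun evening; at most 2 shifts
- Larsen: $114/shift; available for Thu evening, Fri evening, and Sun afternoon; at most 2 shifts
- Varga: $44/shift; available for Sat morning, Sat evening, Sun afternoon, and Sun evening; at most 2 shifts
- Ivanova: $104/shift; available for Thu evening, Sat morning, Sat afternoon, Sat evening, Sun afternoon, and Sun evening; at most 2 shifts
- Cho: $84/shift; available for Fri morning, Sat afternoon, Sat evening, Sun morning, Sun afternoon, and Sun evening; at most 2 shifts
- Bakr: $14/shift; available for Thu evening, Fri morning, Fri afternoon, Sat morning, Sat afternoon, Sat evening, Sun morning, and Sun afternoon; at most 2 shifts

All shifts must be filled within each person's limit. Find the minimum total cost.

$768

Fri afternoon can only be covered by Bakr, so that assignment is forced.
Fri evening can only be covered by Watson and Larsen, so that assignment is forced.
Picking the cheapest available vet tech for each shift independently would cost $298, but that ignores the shift limits.
An optimal schedule: Thu evening→Larsen, Fri morning→Watson, Fri afternoon→Bakr, Fri evening→Watson+Larsen, Sat morning→Ivanova+Bakr, Sat afternoon→Ivanova, Sat evening→Varga, Sun morning→Cho, Sun afternoon→Cho, Sun evening→Varga.
Total: 114 + 24 + 14 + 24 + 114 + 104 + 14 + 104 + 44 + 84 + 84 + 44 = $768.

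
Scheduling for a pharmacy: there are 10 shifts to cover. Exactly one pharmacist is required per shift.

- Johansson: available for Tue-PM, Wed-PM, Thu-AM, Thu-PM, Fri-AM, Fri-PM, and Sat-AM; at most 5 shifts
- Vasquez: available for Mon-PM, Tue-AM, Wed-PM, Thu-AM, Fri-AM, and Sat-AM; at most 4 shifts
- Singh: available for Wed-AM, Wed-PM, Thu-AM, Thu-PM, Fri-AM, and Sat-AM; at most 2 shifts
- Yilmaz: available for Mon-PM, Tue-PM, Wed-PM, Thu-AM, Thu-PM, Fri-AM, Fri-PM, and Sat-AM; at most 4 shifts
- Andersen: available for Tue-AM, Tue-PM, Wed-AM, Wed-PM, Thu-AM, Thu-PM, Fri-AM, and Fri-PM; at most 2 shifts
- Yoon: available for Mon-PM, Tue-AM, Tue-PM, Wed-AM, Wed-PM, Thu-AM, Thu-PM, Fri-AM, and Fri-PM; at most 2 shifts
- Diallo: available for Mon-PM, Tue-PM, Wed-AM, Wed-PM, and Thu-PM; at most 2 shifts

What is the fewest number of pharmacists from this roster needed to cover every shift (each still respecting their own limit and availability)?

3

10 slots to fill and no one can take more than 5, so at least ⌈10/5⌉ = 2 pharmacists are needed.
Any 2 pharmacists together have capacity at most 5+4 = 9 < 10 slots, so 2 can never suffice.
Johansson, Vasquez, and Singh alone can cover everything: Mon-PM→Vasquez, Tue-AM→Vasquez, Tue-PM→Johansson, Wed-AM→Singh, Wed-PM→Johansson, Thu-AM→Johansson, Thu-PM→Johansson, Fri-AM→Vasquez, Fri-PM→Johansson, Sat-AM→Vasquez.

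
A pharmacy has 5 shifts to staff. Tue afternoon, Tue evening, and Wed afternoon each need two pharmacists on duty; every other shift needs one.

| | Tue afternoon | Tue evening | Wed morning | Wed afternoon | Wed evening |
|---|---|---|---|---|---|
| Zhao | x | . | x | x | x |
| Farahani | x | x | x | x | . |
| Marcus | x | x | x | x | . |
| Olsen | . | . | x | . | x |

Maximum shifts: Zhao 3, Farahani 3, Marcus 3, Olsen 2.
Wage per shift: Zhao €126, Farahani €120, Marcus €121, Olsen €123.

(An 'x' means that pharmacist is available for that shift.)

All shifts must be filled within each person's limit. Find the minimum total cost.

€969

Tue evening can only be covered by Farahani and Marcus, so that assignment is forced.
Picking the cheapest available pharmacist for each shift independently would cost €966, but that ignores the shift limits.
An optimal schedule: Tue afternoon→Farahani+Marcus, Tue evening→Farahani+Marcus, Wed morning→Olsen, Wed afternoon→Farahani+Marcus, Wed evening→Olsen.
Total: 120 + 121 + 120 + 121 + 123 + 120 + 121 + 123 = €969.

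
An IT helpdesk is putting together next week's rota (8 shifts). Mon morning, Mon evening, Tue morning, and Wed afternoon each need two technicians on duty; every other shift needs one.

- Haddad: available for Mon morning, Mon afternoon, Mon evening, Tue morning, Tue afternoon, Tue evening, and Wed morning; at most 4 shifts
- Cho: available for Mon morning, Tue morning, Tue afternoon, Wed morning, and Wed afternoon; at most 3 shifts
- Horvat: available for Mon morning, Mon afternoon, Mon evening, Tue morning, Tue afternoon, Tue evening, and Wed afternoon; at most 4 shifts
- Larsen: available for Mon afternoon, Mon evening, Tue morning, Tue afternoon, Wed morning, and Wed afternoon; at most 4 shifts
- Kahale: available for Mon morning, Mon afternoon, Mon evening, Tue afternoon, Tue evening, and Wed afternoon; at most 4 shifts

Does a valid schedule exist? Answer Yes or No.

One valid schedule: Mon morning→Cho+Horvat, Mon afternoon→Haddad, Mon evening→Horvat+Larsen, Tue morning→Cho+Horvat, Tue afternoon→Haddad, Tue evening→Haddad, Wed morning→Haddad, Wed afternoon→Cho+Horvat.
Loads: Haddad 4/4, Cho 3/3, Horvat 4/4, Larsen 1/4, Kahale 0/4 — all within limits.

Yes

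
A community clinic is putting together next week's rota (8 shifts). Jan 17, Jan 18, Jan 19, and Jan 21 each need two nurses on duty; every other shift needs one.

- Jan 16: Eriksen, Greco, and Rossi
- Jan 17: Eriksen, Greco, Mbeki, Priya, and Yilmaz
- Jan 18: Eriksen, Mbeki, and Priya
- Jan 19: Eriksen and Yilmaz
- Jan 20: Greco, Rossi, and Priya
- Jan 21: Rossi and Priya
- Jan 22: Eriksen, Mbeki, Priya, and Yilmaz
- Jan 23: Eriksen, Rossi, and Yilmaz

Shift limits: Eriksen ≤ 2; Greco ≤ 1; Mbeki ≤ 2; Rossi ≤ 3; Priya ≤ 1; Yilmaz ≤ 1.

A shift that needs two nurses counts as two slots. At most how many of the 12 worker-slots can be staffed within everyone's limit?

Total capacity across all nurses is 2+1+2+3+1+1 = 10, and 12 slots are needed, so at most 10 can be filled.
An assignment achieving 10: Jan 16→Eriksen, Jan 17→Greco, Jan 18→Mbeki, Jan 19→Eriksen+Yilmaz, Jan 20→Rossi, Jan 21→Rossi+Priya, Jan 22→Mbeki, Jan 23→Rossi.
Loads: Eriksen 2/2, Greco 1/1, Mbeki 2/2, Rossi 3/3, Priya 1/1, Yilmaz 1/1.

10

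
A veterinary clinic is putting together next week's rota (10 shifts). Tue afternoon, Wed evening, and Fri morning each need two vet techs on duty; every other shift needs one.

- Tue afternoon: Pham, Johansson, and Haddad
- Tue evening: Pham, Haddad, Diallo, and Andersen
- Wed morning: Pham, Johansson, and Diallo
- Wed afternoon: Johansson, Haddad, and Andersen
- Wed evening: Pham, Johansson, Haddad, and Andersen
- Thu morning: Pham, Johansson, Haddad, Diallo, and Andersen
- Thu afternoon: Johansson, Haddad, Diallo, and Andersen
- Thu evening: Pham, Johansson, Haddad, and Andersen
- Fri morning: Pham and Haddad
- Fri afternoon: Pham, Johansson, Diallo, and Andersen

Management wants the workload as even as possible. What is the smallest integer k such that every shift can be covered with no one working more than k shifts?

With 5 vet techs and 13 worker-slots to fill, someone must work at least ⌈13/5⌉ = 3 shifts, so k ≥ 3.
k = 3 works: Tue afternoon→Pham+Johansson, Tue evening→Haddad, Wed morning→Pham, Wed afternoon→Johansson, Wed evening→Haddad+Andersen, Thu morning→Diallo, Thu afternoon→Johansson, Thu evening→Andersen, Fri morning→Pham+Haddad, Fri afternoon→Diallo.
Loads: Pham 3, Johansson 3, Haddad 3, Diallo 2, Andersen 2 — all ≤ 3.

3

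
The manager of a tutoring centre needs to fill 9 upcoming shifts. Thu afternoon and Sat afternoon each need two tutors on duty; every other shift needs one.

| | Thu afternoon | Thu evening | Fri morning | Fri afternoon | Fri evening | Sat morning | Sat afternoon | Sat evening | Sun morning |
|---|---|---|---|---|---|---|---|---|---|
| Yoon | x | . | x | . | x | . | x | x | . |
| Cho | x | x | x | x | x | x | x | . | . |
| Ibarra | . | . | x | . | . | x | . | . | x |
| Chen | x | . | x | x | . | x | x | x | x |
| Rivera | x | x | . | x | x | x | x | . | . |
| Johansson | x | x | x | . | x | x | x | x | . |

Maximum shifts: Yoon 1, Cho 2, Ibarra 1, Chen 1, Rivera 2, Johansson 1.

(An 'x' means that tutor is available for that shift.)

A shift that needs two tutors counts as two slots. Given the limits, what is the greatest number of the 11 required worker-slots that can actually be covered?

Total capacity across all tutors is 1+2+1+1+2+1 = 8, and 11 slots are needed, so at most 8 can be filled.
An assignment achieving 8: Thu afternoon→Chen+Rivera, Thu evening→Cho, Fri morning→Johansson, Fri afternoon→Cho, Fri evening→Rivera, Sat evening→Yoon, Sun morning→Ibarra.
Loads: Yoon 1/1, Cho 2/2, Ibarra 1/1, Chen 1/1, Rivera 2/2, Johansson 1/1.

8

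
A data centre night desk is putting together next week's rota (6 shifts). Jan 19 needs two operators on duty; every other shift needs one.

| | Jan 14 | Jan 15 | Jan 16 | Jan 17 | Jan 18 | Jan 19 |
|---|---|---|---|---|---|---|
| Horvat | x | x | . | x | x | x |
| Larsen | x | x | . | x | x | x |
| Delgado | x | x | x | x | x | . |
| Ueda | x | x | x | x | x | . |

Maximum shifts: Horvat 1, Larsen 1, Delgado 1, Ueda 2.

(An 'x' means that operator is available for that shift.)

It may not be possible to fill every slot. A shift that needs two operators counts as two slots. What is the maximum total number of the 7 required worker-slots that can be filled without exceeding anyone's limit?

5

Total capacity across all operators is 1+1+1+2 = 5, and 7 slots are needed, so at most 5 can be filled.
An assignment achieving 5: Jan 14→Ueda, Jan 15→Ueda, Jan 16→Delgado, Jan 19→Horvat+Larsen.
Loads: Horvat 1/1, Larsen 1/1, Delgado 1/1, Ueda 2/2.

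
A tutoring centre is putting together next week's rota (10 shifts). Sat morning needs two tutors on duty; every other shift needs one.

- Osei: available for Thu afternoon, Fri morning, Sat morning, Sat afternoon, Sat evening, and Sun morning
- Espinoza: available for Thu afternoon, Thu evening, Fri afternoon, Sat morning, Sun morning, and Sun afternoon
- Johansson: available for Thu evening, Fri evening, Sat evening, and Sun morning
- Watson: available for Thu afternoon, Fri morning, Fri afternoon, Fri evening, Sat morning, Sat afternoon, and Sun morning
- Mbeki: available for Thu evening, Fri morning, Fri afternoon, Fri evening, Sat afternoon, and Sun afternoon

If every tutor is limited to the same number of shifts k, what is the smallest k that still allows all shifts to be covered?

With 5 tutors and 11 worker-slots to fill, someone must work at least ⌈11/5⌉ = 3 shifts, so k ≥ 3.
k = 3 works: Thu afternoon→Osei, Thu evening→Espinoza, Fri morning→Osei, Fri afternoon→Watson, Fri evening→Johansson, Sat morning→Espinoza+Watson, Sat afternoon→Watson, Sat evening→Osei, Sun morning→Johansson, Sun afternoon→Espinoza.
Loads: Osei 3, Espinoza 3, Johansson 2, Watson 3, Mbeki 0 — all ≤ 3.

3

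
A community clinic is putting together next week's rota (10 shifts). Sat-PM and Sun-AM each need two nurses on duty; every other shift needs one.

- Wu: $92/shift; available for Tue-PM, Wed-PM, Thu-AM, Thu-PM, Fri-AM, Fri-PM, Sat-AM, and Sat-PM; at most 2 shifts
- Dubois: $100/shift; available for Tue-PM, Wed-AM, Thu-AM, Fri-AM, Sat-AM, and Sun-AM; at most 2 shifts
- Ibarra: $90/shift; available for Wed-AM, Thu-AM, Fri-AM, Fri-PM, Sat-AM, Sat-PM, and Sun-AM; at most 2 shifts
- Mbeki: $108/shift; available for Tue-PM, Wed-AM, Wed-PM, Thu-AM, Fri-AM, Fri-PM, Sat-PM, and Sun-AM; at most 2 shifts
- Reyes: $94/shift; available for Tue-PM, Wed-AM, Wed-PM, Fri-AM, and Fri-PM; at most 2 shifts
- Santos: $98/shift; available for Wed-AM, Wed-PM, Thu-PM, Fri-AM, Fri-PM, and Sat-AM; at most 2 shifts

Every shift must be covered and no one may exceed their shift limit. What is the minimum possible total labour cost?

$1164

Picking the cheapest available nurse for each shift independently would cost $1098, but that ignores the shift limits.
An optimal schedule: Tue-PM→Dubois, Wed-AM→Reyes, Wed-PM→Mbeki, Thu-AM→Mbeki, Thu-PM→Wu, Fri-AM→Santos, Fri-PM→Reyes, Sat-AM→Santos, Sat-PM→Wu+Ibarra, Sun-AM→Dubois+Ibarra.
Total: 100 + 94 + 108 + 108 + 92 + 98 + 94 + 98 + 92 + 90 + 100 + 90 = $1164.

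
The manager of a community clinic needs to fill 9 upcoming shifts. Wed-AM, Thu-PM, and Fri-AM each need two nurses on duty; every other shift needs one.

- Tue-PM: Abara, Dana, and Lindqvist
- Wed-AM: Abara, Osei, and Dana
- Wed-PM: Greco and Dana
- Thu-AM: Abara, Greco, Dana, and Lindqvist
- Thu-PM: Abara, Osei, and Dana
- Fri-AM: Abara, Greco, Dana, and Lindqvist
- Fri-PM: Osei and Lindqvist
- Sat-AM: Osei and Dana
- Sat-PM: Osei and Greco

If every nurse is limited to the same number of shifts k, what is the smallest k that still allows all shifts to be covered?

3

With 5 nurses and 12 worker-slots to fill, someone must work at least ⌈12/5⌉ = 3 shifts, so k ≥ 3.
k = 3 works: Tue-PM→Abara, Wed-AM→Abara+Dana, Wed-PM→Greco, Thu-AM→Greco, Thu-PM→Abara+Dana, Fri-AM→Greco+Dana, Fri-PM→Osei, Sat-AM→Osei, Sat-PM→Osei.
Loads: Abara 3, Osei 3, Greco 3, Dana 3, Lindqvist 0 — all ≤ 3.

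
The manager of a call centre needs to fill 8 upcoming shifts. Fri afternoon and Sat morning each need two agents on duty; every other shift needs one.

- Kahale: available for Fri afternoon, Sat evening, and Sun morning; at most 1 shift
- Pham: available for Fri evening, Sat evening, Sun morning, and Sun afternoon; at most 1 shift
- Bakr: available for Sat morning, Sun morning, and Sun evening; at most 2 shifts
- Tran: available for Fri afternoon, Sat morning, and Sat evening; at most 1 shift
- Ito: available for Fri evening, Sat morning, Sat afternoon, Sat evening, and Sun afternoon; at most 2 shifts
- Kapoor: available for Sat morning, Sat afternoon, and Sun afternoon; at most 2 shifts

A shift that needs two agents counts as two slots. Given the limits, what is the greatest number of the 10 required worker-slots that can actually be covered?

9

Total capacity across all agents is 1+1+2+1+2+2 = 9, and 10 slots are needed, so at most 9 can be filled.
An assignment achieving 9: Fri afternoon→Kahale+Tran, Fri evening→Pham, Sat morning→Ito+Kapoor, Sat afternoon→Ito, Sun morning→Bakr, Sun afternoon→Kapoor, Sun evening→Bakr.
Loads: Kahale 1/1, Pham 1/1, Bakr 2/2, Tran 1/1, Ito 2/2, Kapoor 2/2.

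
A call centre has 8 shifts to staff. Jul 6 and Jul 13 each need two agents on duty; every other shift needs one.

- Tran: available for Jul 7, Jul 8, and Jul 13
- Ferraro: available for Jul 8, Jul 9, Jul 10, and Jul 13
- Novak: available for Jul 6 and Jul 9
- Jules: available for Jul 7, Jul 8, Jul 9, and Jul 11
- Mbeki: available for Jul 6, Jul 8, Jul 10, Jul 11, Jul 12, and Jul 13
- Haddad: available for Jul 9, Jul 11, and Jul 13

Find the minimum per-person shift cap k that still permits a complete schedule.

2

With 6 agents and 10 worker-slots to fill, someone must work at least ⌈10/6⌉ = 2 shifts, so k ≥ 2.
k = 2 works: Jul 6→Novak+Mbeki, Jul 7→Tran, Jul 8→Tran, Jul 9→Novak, Jul 10→Ferraro, Jul 11→Jules, Jul 12→Mbeki, Jul 13→Ferraro+Haddad.
Loads: Tran 2, Ferraro 2, Novak 2, Jules 1, Mbeki 2, Haddad 1 — all ≤ 2.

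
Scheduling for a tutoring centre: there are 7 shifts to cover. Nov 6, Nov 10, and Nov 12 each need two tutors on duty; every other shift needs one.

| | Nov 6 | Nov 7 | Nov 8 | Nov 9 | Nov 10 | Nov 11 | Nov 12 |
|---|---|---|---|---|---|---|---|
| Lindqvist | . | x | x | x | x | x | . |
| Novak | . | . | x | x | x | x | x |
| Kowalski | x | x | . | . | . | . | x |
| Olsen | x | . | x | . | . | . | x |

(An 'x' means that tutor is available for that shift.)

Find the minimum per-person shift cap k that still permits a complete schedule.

3

With 4 tutors and 10 worker-slots to fill, someone must work at least ⌈10/4⌉ = 3 shifts, so k ≥ 3.
k = 3 works: Nov 6→Kowalski+Olsen, Nov 7→Lindqvist, Nov 8→Novak, Nov 9→Lindqvist, Nov 10→Lindqvist+Novak, Nov 11→Novak, Nov 12→Kowalski+Olsen.
Loads: Lindqvist 3, Novak 3, Kowalski 2, Olsen 2 — all ≤ 3.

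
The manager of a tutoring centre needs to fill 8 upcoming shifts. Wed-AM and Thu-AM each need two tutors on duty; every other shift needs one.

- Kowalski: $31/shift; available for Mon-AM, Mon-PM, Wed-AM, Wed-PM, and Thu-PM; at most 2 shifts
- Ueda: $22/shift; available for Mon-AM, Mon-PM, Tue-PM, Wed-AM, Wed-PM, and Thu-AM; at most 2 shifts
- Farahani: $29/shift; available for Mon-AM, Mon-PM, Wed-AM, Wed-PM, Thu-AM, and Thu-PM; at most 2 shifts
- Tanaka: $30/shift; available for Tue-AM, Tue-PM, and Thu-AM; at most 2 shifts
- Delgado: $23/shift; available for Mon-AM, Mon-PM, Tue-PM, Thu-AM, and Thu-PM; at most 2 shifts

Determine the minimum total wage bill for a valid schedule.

$270

Tue-AM can only be covered by Tanaka, so that assignment is forced.
Picking the cheapest available tutor for each shift independently would cost $237, but that ignores the shift limits.
An optimal schedule: Mon-AM→Farahani, Mon-PM→Delgado, Tue-AM→Tanaka, Tue-PM→Ueda, Wed-AM→Kowalski+Ueda, Wed-PM→Kowalski, Thu-AM→Tanaka+Delgado, Thu-PM→Farahani.
Total: 29 + 23 + 30 + 22 + 31 + 22 + 31 + 30 + 23 + 29 = $270.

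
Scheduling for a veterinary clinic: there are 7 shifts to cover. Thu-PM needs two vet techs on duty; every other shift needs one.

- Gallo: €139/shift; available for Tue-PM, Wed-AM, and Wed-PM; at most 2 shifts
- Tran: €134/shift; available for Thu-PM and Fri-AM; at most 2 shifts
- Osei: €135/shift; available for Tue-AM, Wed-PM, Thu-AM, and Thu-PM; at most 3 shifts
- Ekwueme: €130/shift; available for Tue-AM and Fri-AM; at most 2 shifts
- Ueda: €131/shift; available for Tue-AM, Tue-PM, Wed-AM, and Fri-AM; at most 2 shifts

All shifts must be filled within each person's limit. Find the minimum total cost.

€1061

Thu-AM can only be covered by Osei, so that assignment is forced.
Thu-PM can only be covered by Tran and Osei, so that assignment is forced.
Picking the cheapest available vet tech for each shift independently would cost €1061, and that bound is achievable.
An optimal schedule: Tue-AM→Ekwueme, Tue-PM→Ueda, Wed-AM→Ueda, Wed-PM→Osei, Thu-AM→Osei, Thu-PM→Tran+Osei, Fri-AM→Ekwueme.
Total: 130 + 131 + 131 + 135 + 135 + 134 + 135 + 130 = €1061.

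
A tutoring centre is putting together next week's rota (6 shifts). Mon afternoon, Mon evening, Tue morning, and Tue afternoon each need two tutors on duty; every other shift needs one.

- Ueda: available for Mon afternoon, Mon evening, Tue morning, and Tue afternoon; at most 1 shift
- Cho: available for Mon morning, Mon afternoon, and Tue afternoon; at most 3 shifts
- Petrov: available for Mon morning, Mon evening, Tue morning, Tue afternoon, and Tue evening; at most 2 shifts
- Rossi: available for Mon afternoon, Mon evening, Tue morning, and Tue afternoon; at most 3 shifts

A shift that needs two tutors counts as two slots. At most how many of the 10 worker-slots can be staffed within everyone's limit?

Total capacity across all tutors is 1+3+2+3 = 9, and 10 slots are needed, so at most 9 can be filled.
An assignment achieving 9: Mon morning→Cho, Mon afternoon→Ueda+Cho, Mon evening→Petrov+Rossi, Tue morning→Rossi, Tue afternoon→Cho+Rossi, Tue evening→Petrov.
Loads: Ueda 1/1, Cho 3/3, Petrov 2/2, Rossi 3/3.

9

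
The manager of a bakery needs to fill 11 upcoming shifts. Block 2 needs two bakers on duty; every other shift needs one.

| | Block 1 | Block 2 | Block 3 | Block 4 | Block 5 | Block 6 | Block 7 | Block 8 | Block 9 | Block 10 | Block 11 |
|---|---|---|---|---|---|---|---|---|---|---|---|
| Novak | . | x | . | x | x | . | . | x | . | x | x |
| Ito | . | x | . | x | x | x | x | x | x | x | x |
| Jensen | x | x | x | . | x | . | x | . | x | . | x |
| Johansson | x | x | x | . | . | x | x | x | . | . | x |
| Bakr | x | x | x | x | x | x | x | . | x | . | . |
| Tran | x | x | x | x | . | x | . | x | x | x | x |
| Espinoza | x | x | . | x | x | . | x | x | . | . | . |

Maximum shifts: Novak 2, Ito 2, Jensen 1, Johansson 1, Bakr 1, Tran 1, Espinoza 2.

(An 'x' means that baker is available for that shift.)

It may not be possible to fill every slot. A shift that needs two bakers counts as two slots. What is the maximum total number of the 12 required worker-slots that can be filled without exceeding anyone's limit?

10

Total capacity across all bakers is 2+2+1+1+1+1+2 = 10, and 12 slots are needed, so at most 10 can be filled.
An assignment achieving 10: Block 1→Johansson, Block 2→Espinoza, Block 3→Jensen, Block 4→Novak, Block 5→Bakr, Block 6→Ito, Block 7→Espinoza, Block 8→Tran, Block 9→Ito, Block 10→Novak.
Loads: Novak 2/2, Ito 2/2, Jensen 1/1, Johansson 1/1, Bakr 1/1, Tran 1/1, Espinoza 2/2.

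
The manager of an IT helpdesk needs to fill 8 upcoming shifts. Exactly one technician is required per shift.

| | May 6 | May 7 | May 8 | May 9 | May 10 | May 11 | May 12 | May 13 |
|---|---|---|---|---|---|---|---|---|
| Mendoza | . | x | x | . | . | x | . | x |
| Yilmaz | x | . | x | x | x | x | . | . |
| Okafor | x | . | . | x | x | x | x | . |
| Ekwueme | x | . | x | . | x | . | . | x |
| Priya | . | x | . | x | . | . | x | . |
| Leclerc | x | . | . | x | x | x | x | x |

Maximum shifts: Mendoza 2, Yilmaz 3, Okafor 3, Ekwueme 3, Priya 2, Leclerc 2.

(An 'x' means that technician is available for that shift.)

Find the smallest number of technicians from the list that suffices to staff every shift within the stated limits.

8 slots to fill and no one can take more than 3, so at least ⌈8/3⌉ = 3 technicians are needed.
Mendoza, Yilmaz, and Okafor alone can cover everything: May 6→Yilmaz, May 7→Mendoza, May 8→Yilmaz, May 9→Yilmaz, May 10→Okafor, May 11→Okafor, May 12→Okafor, May 13→Mendoza.

3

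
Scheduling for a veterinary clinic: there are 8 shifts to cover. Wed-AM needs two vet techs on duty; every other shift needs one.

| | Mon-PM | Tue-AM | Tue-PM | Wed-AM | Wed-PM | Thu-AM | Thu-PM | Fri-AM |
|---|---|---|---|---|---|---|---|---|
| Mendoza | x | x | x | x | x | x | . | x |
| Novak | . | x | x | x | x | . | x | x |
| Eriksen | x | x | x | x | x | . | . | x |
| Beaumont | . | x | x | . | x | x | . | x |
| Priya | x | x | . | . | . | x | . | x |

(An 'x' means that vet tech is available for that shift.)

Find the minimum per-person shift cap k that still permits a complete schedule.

2

With 5 vet techs and 9 worker-slots to fill, someone must work at least ⌈9/5⌉ = 2 shifts, so k ≥ 2.
k = 2 works: Mon-PM→Mendoza, Tue-AM→Beaumont, Tue-PM→Eriksen, Wed-AM→Mendoza+Novak, Wed-PM→Eriksen, Thu-AM→Beaumont, Thu-PM→Novak, Fri-AM→Priya.
Loads: Mendoza 2, Novak 2, Eriksen 2, Beaumont 2, Priya 1 — all ≤ 2.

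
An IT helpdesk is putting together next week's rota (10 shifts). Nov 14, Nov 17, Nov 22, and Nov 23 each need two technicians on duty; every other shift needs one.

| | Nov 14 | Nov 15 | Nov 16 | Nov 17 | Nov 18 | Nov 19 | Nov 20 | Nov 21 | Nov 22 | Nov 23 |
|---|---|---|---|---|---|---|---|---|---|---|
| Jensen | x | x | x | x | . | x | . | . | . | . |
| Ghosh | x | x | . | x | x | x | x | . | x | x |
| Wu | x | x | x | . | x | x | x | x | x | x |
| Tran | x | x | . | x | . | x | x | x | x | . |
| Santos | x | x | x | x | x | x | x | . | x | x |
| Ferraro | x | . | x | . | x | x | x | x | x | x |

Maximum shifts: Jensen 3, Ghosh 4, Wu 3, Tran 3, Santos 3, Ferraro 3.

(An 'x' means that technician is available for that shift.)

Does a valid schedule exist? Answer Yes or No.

One valid schedule: Nov 14→Tran+Santos, Nov 15→Jensen, Nov 16→Jensen, Nov 17→Jensen+Ghosh, Nov 18→Ghosh, Nov 19→Ghosh, Nov 20→Ghosh, Nov 21→Wu, Nov 22→Wu+Tran, Nov 23→Wu+Santos.
Loads: Jensen 3/3, Ghosh 4/4, Wu 3/3, Tran 2/3, Santos 2/3, Ferraro 0/3 — all within limits.

Yes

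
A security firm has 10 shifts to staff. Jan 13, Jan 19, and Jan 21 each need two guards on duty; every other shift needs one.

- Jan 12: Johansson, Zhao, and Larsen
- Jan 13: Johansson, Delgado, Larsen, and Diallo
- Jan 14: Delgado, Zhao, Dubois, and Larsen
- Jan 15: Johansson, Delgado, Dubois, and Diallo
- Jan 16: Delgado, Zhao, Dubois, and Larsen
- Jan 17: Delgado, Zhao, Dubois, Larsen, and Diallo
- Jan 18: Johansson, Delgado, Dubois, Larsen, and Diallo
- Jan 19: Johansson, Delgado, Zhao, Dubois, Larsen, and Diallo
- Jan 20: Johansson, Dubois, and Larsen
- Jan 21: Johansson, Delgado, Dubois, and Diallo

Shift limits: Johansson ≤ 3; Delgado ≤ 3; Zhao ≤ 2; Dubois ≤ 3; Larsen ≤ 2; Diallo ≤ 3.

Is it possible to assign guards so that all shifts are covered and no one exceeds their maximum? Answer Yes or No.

Yes

One valid schedule: Jan 12→Johansson, Jan 13→Larsen+Diallo, Jan 14→Delgado, Jan 15→Johansson, Jan 16→Delgado, Jan 17→Delgado, Jan 18→Dubois, Jan 19→Zhao+Dubois, Jan 20→Johansson, Jan 21→Dubois+Diallo.
Loads: Johansson 3/3, Delgado 3/3, Zhao 1/2, Dubois 3/3, Larsen 1/2, Diallo 2/3 — all within limits.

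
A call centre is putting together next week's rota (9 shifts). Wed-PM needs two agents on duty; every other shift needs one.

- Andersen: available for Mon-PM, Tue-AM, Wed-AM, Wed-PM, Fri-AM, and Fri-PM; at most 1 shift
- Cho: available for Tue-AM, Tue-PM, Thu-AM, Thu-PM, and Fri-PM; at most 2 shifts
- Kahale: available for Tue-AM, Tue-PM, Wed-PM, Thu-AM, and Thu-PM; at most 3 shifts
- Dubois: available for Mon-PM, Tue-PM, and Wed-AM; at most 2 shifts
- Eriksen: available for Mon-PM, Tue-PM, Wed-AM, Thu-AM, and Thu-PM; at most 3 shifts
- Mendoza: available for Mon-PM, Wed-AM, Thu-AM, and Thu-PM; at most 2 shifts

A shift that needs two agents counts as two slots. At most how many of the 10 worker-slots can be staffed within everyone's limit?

Total capacity across all agents is 1+2+3+2+3+2 = 13, and 10 slots are needed, so at most 10 can be filled.
Shifts {Wed-PM, Fri-AM} need 3 slots but only Andersen and Kahale are available for them, supplying at most 2 — so at least 1 slot must go unfilled.
An assignment achieving 9: Mon-PM→Dubois, Tue-AM→Cho, Tue-PM→Kahale, Wed-AM→Dubois, Wed-PM→Kahale, Thu-AM→Kahale, Thu-PM→Eriksen, Fri-AM→Andersen, Fri-PM→Cho.
Loads: Andersen 1/1, Cho 2/2, Kahale 3/3, Dubois 2/2, Eriksen 1/3, Mendoza 0/2.

9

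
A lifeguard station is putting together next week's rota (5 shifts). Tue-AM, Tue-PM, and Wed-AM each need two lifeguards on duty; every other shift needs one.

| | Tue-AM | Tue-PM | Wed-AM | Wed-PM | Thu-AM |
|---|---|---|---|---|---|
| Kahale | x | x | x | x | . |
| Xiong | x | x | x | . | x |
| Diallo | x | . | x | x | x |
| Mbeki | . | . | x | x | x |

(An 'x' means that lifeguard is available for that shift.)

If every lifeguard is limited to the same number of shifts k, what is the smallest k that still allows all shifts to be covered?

2

With 4 lifeguards and 8 worker-slots to fill, someone must work at least ⌈8/4⌉ = 2 shifts, so k ≥ 2.
k = 2 works: Tue-AM→Kahale+Xiong, Tue-PM→Kahale+Xiong, Wed-AM→Diallo+Mbeki, Wed-PM→Diallo, Thu-AM→Mbeki.
Loads: Kahale 2, Xiong 2, Diallo 2, Mbeki 2 — all ≤ 2.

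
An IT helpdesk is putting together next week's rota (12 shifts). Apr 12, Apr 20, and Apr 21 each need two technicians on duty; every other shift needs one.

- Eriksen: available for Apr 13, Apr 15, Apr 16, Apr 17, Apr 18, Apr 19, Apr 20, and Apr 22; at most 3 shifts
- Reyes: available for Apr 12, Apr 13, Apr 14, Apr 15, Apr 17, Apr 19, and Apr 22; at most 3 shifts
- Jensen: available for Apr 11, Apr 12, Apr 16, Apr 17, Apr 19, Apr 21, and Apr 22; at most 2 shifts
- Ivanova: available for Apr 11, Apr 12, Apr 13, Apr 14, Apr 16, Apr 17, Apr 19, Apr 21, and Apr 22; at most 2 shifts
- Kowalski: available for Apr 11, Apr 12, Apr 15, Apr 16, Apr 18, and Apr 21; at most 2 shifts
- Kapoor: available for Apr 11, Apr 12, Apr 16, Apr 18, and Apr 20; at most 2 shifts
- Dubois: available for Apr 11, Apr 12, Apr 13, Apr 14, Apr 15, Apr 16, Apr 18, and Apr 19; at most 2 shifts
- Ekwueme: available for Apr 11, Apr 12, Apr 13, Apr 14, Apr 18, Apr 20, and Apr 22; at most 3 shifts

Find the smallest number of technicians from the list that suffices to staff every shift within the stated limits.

6

15 slots to fill and no one can take more than 3, so at least ⌈15/3⌉ = 5 technicians are needed.
Any 5 technicians together have capacity at most 3+3+3+2+2 = 13 < 15 slots, so 5 can never suffice.
Eriksen, Reyes, Jensen, Ivanova, Kowalski, and Ekwueme alone can cover everything: Apr 11→Jensen, Apr 12→Kowalski+Ekwueme, Apr 13→Reyes, Apr 14→Reyes, Apr 15→Eriksen, Apr 16→Kowalski, Apr 17→Reyes, Apr 18→Eriksen, Apr 19→Ivanova, Apr 20→Eriksen+Ekwueme, Apr 21→Jensen+Ivanova, Apr 22→Ekwueme.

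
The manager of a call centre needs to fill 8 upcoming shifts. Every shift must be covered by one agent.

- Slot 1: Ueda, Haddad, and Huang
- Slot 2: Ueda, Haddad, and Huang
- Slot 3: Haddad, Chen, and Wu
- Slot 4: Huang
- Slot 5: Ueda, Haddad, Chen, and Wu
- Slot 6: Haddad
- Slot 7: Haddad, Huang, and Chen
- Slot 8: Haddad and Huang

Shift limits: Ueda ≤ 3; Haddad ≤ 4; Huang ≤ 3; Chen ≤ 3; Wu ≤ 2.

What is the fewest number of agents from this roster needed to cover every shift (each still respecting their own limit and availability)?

3

8 slots to fill and no one can take more than 4, so at least ⌈8/4⌉ = 2 agents are needed.
Any 2 agents together have capacity at most 4+3 = 7 < 8 slots, so 2 can never suffice.
Ueda, Haddad, and Huang alone can cover everything: Slot 1→Ueda, Slot 2→Ueda, Slot 3→Haddad, Slot 4→Huang, Slot 5→Ueda, Slot 6→Haddad, Slot 7→Haddad, Slot 8→Haddad.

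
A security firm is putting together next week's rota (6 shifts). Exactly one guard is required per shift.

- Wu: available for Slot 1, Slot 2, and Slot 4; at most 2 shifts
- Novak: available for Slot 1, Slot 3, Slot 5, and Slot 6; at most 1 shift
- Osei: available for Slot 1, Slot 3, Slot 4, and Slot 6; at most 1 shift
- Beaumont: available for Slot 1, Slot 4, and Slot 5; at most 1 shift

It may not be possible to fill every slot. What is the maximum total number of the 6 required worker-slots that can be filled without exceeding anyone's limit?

5

Total capacity across all guards is 2+1+1+1 = 5, and 6 slots are needed, so at most 5 can be filled.
An assignment achieving 5: Slot 2→Wu, Slot 3→Novak, Slot 4→Wu, Slot 5→Beaumont, Slot 6→Osei.
Loads: Wu 2/2, Novak 1/1, Osei 1/1, Beaumont 1/1.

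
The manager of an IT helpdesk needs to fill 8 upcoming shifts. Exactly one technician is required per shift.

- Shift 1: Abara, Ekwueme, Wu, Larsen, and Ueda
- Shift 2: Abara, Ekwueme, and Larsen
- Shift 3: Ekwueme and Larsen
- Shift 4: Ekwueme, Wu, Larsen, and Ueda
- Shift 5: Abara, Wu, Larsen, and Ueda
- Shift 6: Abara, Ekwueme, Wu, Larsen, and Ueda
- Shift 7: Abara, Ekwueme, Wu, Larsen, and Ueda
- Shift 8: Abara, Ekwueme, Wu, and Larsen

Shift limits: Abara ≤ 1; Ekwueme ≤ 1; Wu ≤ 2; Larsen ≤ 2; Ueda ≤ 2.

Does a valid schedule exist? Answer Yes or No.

Yes

One valid schedule: Shift 1→Larsen, Shift 2→Abara, Shift 3→Ekwueme, Shift 4→Wu, Shift 5→Wu, Shift 6→Ueda, Shift 7→Ueda, Shift 8→Larsen.
Loads: Abara 1/1, Ekwueme 1/1, Wu 2/2, Larsen 2/2, Ueda 2/2 — all within limits.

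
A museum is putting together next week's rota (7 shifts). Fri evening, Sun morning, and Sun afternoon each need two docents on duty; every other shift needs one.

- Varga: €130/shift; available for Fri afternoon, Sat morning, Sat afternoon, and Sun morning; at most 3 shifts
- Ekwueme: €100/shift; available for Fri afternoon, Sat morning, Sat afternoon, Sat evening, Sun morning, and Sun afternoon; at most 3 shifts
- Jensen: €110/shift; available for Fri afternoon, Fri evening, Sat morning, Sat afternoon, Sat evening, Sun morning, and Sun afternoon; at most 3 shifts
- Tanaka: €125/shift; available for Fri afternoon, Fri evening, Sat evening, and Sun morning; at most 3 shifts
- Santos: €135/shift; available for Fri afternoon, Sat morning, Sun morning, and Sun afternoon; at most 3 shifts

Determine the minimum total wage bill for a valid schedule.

Fri evening can only be covered by Jensen and Tanaka, so that assignment is forced.
Picking the cheapest available docent for each shift independently would cost €1055, but that ignores the shift limits.
An optimal schedule: Fri afternoon→Tanaka, Fri evening→Jensen+Tanaka, Sat morning→Jensen, Sat afternoon→Ekwueme, Sat evening→Ekwueme, Sun morning→Tanaka+Varga, Sun afternoon→Ekwueme+Jensen.
Total: 125 + 110 + 125 + 110 + 100 + 100 + 125 + 130 + 100 + 110 = €1135.

€1135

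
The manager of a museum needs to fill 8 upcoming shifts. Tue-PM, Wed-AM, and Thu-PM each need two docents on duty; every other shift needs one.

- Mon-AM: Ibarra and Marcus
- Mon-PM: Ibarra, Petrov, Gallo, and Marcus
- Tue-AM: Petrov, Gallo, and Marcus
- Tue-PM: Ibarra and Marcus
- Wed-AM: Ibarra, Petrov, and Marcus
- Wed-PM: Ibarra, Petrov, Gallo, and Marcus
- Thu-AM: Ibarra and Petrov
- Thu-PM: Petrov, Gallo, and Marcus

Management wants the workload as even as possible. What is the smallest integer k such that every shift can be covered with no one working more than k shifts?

3

With 4 docents and 11 worker-slots to fill, someone must work at least ⌈11/4⌉ = 3 shifts, so k ≥ 3.
k = 3 works: Mon-AM→Ibarra, Mon-PM→Gallo, Tue-AM→Petrov, Tue-PM→Ibarra+Marcus, Wed-AM→Petrov+Marcus, Wed-PM→Gallo, Thu-AM→Ibarra, Thu-PM→Petrov+Gallo.
Loads: Ibarra 3, Petrov 3, Gallo 3, Marcus 2 — all ≤ 3.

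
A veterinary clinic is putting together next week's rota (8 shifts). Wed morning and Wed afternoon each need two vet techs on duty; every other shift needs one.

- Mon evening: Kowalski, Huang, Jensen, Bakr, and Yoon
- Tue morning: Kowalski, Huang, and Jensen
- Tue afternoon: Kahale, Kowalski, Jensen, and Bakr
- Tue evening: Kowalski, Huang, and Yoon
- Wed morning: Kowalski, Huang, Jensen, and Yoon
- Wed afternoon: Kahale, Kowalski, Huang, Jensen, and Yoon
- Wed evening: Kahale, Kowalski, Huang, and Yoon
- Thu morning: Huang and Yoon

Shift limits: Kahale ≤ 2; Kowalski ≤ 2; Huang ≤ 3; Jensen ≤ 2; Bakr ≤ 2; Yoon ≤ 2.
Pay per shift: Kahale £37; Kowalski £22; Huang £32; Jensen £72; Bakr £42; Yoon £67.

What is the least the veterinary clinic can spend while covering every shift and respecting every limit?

Picking the cheapest available vet tech for each shift independently would cost £250, but that ignores the shift limits.
An optimal schedule: Mon evening→Bakr, Tue morning→Kowalski, Tue afternoon→Bakr, Tue evening→Kowalski, Wed morning→Huang+Yoon, Wed afternoon→Huang+Kahale, Wed evening→Kahale, Thu morning→Huang.
Total: 42 + 22 + 42 + 22 + 32 + 67 + 32 + 37 + 37 + 32 = £365.

£365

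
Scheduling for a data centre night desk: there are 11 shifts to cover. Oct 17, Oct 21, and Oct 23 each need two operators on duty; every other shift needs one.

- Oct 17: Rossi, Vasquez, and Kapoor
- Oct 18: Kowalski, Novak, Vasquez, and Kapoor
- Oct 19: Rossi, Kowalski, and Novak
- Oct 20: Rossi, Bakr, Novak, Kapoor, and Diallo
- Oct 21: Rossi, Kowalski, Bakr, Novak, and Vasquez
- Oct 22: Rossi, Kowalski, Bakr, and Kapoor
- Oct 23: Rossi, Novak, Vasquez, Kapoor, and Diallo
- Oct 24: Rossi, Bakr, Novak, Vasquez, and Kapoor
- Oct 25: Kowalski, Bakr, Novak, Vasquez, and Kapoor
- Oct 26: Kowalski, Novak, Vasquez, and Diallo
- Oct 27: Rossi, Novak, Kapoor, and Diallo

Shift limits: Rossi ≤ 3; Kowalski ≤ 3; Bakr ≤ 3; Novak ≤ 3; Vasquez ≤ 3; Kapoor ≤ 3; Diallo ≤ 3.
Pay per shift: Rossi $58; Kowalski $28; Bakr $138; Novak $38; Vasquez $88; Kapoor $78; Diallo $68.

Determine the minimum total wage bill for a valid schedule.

$732

Picking the cheapest available operator for each shift independently would cost $552, but that ignores the shift limits.
An optimal schedule: Oct 17→Rossi+Kapoor, Oct 18→Kowalski, Oct 19→Kowalski, Oct 20→Diallo, Oct 21→Novak+Rossi, Oct 22→Kowalski, Oct 23→Rossi+Diallo, Oct 24→Novak, Oct 25→Kapoor, Oct 26→Novak, Oct 27→Diallo.
Total: 58 + 78 + 28 + 28 + 68 + 38 + 58 + 28 + 58 + 68 + 38 + 78 + 38 + 68 = $732.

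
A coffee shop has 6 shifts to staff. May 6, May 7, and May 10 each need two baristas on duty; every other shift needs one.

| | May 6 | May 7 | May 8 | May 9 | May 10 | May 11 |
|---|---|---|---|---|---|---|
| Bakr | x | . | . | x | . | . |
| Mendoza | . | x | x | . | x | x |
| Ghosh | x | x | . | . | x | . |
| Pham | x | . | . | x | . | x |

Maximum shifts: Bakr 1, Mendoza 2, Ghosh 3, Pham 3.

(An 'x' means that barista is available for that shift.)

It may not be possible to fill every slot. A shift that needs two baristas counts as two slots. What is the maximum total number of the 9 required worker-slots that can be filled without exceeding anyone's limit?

Total capacity across all baristas is 1+2+3+3 = 9, and 9 slots are needed, so at most 9 can be filled.
Shifts {May 7, May 8, May 10} need 5 slots but only Mendoza and Ghosh are available for them, supplying at most 4 — so at least 1 slot must go unfilled.
An assignment achieving 8: May 6→Ghosh+Pham, May 7→Mendoza+Ghosh, May 8→Mendoza, May 9→Bakr, May 10→Ghosh, May 11→Pham.
Loads: Bakr 1/1, Mendoza 2/2, Ghosh 3/3, Pham 2/3.

8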